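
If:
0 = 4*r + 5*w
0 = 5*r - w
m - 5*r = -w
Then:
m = 0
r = 0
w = 0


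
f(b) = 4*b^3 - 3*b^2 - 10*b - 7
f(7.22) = 1269.88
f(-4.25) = -325.75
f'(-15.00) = 2780.00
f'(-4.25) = 232.25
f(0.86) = -15.27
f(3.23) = 64.19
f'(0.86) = -6.28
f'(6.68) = 485.39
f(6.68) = 984.64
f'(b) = 12*b^2 - 6*b - 10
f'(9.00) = 908.00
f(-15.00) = -14032.00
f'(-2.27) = 65.45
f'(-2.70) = 93.68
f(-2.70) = -80.60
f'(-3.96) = 201.94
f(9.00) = 2576.00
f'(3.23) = 95.81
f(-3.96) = -262.84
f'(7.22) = 572.22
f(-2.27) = -46.55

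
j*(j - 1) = j^2 - j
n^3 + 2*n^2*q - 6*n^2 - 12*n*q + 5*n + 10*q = (n - 5)*(n - 1)*(n + 2*q)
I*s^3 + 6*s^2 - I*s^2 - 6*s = s*(s - 6*I)*(I*s - I)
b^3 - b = b*(b - 1)*(b + 1)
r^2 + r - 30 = (r - 5)*(r + 6)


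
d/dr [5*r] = 5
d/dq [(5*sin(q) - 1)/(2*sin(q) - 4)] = -9*cos(q)/(2*(sin(q) - 2)^2)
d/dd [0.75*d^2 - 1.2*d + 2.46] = 1.5*d - 1.2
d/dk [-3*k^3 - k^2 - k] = -9*k^2 - 2*k - 1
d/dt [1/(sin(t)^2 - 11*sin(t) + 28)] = (11 - 2*sin(t))*cos(t)/(sin(t)^2 - 11*sin(t) + 28)^2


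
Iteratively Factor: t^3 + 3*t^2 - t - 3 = (t + 3)*(t^2 - 1) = (t - 1)*(t + 3)*(t + 1)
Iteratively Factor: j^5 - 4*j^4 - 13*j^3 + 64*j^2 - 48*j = (j - 3)*(j^4 - j^3 - 16*j^2 + 16*j) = j*(j - 3)*(j^3 - j^2 - 16*j + 16) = j*(j - 3)*(j - 1)*(j^2 - 16) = j*(j - 4)*(j - 3)*(j - 1)*(j + 4)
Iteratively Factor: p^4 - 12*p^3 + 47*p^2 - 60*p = (p)*(p^3 - 12*p^2 + 47*p - 60) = p*(p - 5)*(p^2 - 7*p + 12) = p*(p - 5)*(p - 3)*(p - 4)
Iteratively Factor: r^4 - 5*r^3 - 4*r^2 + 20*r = (r + 2)*(r^3 - 7*r^2 + 10*r) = (r - 2)*(r + 2)*(r^2 - 5*r) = r*(r - 2)*(r + 2)*(r - 5)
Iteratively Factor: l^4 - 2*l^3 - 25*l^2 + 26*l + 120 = (l + 2)*(l^3 - 4*l^2 - 17*l + 60) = (l + 2)*(l + 4)*(l^2 - 8*l + 15) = (l - 5)*(l + 2)*(l + 4)*(l - 3)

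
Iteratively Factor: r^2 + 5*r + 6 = (r + 2)*(r + 3)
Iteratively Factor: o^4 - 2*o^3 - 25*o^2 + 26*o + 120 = (o + 2)*(o^3 - 4*o^2 - 17*o + 60) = (o - 5)*(o + 2)*(o^2 + o - 12) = (o - 5)*(o + 2)*(o + 4)*(o - 3)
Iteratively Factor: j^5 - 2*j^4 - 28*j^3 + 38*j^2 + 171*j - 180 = (j + 4)*(j^4 - 6*j^3 - 4*j^2 + 54*j - 45) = (j - 5)*(j + 4)*(j^3 - j^2 - 9*j + 9) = (j - 5)*(j + 3)*(j + 4)*(j^2 - 4*j + 3) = (j - 5)*(j - 3)*(j + 3)*(j + 4)*(j - 1)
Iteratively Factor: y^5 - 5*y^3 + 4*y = (y + 2)*(y^4 - 2*y^3 - y^2 + 2*y) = (y - 2)*(y + 2)*(y^3 - y) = y*(y - 2)*(y + 2)*(y^2 - 1) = y*(y - 2)*(y - 1)*(y + 2)*(y + 1)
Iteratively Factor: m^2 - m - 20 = (m + 4)*(m - 5)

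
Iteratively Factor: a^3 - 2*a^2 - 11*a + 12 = (a + 3)*(a^2 - 5*a + 4) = (a - 4)*(a + 3)*(a - 1)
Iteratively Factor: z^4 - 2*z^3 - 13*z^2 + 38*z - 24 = (z - 1)*(z^3 - z^2 - 14*z + 24) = (z - 1)*(z + 4)*(z^2 - 5*z + 6) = (z - 2)*(z - 1)*(z + 4)*(z - 3)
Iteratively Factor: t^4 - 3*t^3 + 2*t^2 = (t - 2)*(t^3 - t^2) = (t - 2)*(t - 1)*(t^2) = t*(t - 2)*(t - 1)*(t)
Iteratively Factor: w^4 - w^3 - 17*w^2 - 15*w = (w)*(w^3 - w^2 - 17*w - 15) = w*(w + 3)*(w^2 - 4*w - 5) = w*(w + 1)*(w + 3)*(w - 5)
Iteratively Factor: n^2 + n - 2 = (n + 2)*(n - 1)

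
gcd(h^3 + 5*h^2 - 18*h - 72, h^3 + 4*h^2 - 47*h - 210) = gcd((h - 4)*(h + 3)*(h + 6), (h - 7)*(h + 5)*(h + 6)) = h + 6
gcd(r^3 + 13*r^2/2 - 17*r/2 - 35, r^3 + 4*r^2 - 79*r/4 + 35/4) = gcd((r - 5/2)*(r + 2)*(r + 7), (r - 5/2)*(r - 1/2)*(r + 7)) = r^2 + 9*r/2 - 35/2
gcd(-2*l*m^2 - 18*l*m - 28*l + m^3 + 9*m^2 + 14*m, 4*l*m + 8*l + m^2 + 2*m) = m + 2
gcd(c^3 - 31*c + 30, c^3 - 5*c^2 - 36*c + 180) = c^2 + c - 30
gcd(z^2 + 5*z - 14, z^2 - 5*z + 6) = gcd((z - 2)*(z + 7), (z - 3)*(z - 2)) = z - 2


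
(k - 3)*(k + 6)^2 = k^3 + 9*k^2 - 108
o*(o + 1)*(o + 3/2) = o^3 + 5*o^2/2 + 3*o/2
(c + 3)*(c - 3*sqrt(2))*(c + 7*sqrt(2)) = c^3 + 3*c^2 + 4*sqrt(2)*c^2 - 42*c + 12*sqrt(2)*c - 126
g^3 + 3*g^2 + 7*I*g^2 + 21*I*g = g*(g + 3)*(g + 7*I)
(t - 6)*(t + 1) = t^2 - 5*t - 6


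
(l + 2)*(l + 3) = l^2 + 5*l + 6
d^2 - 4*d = d*(d - 4)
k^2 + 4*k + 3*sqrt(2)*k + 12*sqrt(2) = (k + 4)*(k + 3*sqrt(2))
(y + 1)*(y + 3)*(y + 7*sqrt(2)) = y^3 + 4*y^2 + 7*sqrt(2)*y^2 + 3*y + 28*sqrt(2)*y + 21*sqrt(2)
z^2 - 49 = (z - 7)*(z + 7)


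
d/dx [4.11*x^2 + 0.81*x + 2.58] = 8.22*x + 0.81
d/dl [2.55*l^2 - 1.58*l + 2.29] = 5.1*l - 1.58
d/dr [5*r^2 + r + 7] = 10*r + 1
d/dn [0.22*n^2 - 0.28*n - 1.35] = 0.44*n - 0.28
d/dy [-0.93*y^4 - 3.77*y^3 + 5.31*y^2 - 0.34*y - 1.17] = -3.72*y^3 - 11.31*y^2 + 10.62*y - 0.34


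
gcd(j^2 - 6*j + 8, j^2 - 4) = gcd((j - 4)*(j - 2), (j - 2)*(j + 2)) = j - 2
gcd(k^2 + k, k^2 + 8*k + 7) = k + 1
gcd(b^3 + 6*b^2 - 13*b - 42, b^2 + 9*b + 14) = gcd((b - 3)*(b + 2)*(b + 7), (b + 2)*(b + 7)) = b^2 + 9*b + 14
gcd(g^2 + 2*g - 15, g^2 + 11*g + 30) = g + 5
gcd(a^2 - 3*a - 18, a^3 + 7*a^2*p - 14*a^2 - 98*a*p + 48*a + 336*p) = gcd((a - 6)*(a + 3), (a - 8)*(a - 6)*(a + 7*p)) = a - 6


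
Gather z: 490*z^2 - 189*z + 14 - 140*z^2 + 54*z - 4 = 350*z^2 - 135*z + 10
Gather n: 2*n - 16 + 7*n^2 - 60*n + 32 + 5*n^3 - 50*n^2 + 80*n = 5*n^3 - 43*n^2 + 22*n + 16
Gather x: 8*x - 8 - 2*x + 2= 6*x - 6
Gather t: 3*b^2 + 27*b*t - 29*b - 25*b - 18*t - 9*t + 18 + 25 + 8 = 3*b^2 - 54*b + t*(27*b - 27) + 51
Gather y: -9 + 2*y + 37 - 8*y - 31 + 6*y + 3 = 0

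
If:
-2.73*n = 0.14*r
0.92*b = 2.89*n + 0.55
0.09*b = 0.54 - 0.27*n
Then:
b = 3.36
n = 0.88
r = -17.15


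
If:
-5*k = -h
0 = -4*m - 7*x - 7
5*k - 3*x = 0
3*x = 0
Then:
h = 0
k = 0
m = -7/4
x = 0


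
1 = 1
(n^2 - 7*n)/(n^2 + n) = (n - 7)/(n + 1)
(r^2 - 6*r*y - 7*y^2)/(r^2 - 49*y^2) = (r + y)/(r + 7*y)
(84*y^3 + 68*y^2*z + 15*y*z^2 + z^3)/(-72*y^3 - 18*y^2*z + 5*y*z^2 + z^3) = (-14*y^2 - 9*y*z - z^2)/(12*y^2 + y*z - z^2)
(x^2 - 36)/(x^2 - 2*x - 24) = (x + 6)/(x + 4)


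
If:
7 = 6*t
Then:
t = 7/6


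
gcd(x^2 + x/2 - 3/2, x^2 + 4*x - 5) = x - 1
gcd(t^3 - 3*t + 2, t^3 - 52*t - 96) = t + 2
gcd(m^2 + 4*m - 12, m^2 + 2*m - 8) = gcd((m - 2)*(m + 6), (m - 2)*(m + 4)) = m - 2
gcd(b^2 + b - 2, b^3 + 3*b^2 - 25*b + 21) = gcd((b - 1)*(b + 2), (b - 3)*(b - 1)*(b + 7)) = b - 1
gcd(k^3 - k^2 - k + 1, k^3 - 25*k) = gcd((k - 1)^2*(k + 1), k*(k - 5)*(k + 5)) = 1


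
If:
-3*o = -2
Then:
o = 2/3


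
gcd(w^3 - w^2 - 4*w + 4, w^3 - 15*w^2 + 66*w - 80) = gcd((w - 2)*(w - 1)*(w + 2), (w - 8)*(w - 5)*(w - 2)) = w - 2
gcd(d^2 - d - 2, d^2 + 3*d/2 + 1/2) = d + 1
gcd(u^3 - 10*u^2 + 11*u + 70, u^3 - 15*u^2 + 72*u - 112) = u - 7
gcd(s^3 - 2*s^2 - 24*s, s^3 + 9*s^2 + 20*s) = s^2 + 4*s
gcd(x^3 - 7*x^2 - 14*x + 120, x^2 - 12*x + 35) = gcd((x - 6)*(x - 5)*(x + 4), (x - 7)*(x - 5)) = x - 5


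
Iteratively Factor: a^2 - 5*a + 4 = (a - 4)*(a - 1)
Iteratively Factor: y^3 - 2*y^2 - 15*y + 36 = (y - 3)*(y^2 + y - 12) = (y - 3)*(y + 4)*(y - 3)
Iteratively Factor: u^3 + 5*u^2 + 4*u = (u)*(u^2 + 5*u + 4) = u*(u + 4)*(u + 1)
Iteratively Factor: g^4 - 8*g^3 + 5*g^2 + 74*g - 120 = (g - 4)*(g^3 - 4*g^2 - 11*g + 30) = (g - 4)*(g + 3)*(g^2 - 7*g + 10) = (g - 5)*(g - 4)*(g + 3)*(g - 2)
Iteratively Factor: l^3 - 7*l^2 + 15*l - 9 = (l - 1)*(l^2 - 6*l + 9) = (l - 3)*(l - 1)*(l - 3)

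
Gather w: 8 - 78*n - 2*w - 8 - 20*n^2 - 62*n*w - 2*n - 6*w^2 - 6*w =-20*n^2 - 80*n - 6*w^2 + w*(-62*n - 8)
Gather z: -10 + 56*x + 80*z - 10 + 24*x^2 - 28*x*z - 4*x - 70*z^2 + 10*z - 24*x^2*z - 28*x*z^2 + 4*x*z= 24*x^2 + 52*x + z^2*(-28*x - 70) + z*(-24*x^2 - 24*x + 90) - 20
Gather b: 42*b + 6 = 42*b + 6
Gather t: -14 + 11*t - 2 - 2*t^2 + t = -2*t^2 + 12*t - 16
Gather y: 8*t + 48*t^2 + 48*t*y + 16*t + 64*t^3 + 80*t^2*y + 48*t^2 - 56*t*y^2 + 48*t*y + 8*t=64*t^3 + 96*t^2 - 56*t*y^2 + 32*t + y*(80*t^2 + 96*t)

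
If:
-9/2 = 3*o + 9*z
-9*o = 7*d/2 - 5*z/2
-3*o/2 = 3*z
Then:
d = -123/14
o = 3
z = -3/2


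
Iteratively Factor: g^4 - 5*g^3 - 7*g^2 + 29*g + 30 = (g - 5)*(g^3 - 7*g - 6) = (g - 5)*(g - 3)*(g^2 + 3*g + 2) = (g - 5)*(g - 3)*(g + 2)*(g + 1)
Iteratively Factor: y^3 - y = (y - 1)*(y^2 + y) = (y - 1)*(y + 1)*(y)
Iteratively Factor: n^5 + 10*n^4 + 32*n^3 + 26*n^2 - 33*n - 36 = (n - 1)*(n^4 + 11*n^3 + 43*n^2 + 69*n + 36) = (n - 1)*(n + 3)*(n^3 + 8*n^2 + 19*n + 12) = (n - 1)*(n + 1)*(n + 3)*(n^2 + 7*n + 12) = (n - 1)*(n + 1)*(n + 3)*(n + 4)*(n + 3)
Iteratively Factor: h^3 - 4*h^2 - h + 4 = (h + 1)*(h^2 - 5*h + 4) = (h - 4)*(h + 1)*(h - 1)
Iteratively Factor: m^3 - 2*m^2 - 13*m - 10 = (m + 1)*(m^2 - 3*m - 10) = (m - 5)*(m + 1)*(m + 2)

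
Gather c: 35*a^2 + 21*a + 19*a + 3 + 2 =35*a^2 + 40*a + 5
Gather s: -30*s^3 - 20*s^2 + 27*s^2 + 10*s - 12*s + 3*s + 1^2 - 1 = -30*s^3 + 7*s^2 + s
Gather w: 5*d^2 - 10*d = 5*d^2 - 10*d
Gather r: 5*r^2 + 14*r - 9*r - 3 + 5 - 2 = 5*r^2 + 5*r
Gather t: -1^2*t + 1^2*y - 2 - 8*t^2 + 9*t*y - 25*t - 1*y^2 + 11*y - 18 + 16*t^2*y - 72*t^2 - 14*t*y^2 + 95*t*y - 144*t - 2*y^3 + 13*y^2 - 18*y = t^2*(16*y - 80) + t*(-14*y^2 + 104*y - 170) - 2*y^3 + 12*y^2 - 6*y - 20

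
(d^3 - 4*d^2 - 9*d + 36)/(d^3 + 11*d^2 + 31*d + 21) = (d^2 - 7*d + 12)/(d^2 + 8*d + 7)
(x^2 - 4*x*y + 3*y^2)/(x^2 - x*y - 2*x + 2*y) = (x - 3*y)/(x - 2)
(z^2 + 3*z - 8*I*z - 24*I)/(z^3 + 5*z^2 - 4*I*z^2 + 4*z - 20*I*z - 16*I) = (z^2 + z*(3 - 8*I) - 24*I)/(z^3 + z^2*(5 - 4*I) + z*(4 - 20*I) - 16*I)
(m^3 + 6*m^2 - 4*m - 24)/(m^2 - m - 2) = (m^2 + 8*m + 12)/(m + 1)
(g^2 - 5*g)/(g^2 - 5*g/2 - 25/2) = 2*g/(2*g + 5)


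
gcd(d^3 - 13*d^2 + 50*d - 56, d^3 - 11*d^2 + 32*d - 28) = d^2 - 9*d + 14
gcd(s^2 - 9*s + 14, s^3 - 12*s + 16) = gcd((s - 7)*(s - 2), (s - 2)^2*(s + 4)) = s - 2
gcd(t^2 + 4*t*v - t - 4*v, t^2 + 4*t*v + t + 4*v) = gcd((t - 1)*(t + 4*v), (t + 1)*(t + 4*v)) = t + 4*v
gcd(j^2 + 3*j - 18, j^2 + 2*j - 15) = j - 3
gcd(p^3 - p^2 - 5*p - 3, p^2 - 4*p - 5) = p + 1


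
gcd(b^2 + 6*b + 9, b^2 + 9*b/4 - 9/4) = b + 3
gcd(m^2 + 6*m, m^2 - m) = m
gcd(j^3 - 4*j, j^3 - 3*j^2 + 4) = j - 2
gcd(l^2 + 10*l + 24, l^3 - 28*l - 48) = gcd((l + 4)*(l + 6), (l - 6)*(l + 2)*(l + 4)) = l + 4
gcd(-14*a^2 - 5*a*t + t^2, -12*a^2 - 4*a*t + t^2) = 2*a + t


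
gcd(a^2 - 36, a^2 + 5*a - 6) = a + 6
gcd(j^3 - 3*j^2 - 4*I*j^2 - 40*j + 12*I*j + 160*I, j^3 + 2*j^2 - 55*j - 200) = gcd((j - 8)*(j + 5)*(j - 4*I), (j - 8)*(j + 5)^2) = j^2 - 3*j - 40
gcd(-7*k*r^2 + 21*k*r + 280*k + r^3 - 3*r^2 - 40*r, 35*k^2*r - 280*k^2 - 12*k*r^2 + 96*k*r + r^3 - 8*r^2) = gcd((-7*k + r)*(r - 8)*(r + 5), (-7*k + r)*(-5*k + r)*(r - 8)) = -7*k*r + 56*k + r^2 - 8*r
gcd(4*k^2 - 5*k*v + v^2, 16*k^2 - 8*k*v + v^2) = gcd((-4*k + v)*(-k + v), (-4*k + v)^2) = -4*k + v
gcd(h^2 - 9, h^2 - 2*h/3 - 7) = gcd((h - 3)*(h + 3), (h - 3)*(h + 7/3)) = h - 3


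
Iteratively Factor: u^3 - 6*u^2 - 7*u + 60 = (u - 4)*(u^2 - 2*u - 15) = (u - 4)*(u + 3)*(u - 5)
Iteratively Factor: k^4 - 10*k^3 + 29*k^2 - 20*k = (k - 5)*(k^3 - 5*k^2 + 4*k) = k*(k - 5)*(k^2 - 5*k + 4) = k*(k - 5)*(k - 4)*(k - 1)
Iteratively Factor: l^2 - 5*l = (l - 5)*(l)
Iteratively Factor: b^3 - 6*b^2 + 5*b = (b - 1)*(b^2 - 5*b) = (b - 5)*(b - 1)*(b)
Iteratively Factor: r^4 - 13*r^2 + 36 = (r - 2)*(r^3 + 2*r^2 - 9*r - 18) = (r - 2)*(r + 2)*(r^2 - 9) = (r - 2)*(r + 2)*(r + 3)*(r - 3)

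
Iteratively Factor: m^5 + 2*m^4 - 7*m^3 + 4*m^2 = (m)*(m^4 + 2*m^3 - 7*m^2 + 4*m) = m*(m - 1)*(m^3 + 3*m^2 - 4*m) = m^2*(m - 1)*(m^2 + 3*m - 4) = m^2*(m - 1)^2*(m + 4)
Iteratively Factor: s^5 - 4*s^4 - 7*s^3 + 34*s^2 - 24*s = (s - 2)*(s^4 - 2*s^3 - 11*s^2 + 12*s) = (s - 4)*(s - 2)*(s^3 + 2*s^2 - 3*s) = (s - 4)*(s - 2)*(s - 1)*(s^2 + 3*s) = (s - 4)*(s - 2)*(s - 1)*(s + 3)*(s)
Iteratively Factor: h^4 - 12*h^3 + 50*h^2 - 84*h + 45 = (h - 3)*(h^3 - 9*h^2 + 23*h - 15) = (h - 3)*(h - 1)*(h^2 - 8*h + 15) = (h - 3)^2*(h - 1)*(h - 5)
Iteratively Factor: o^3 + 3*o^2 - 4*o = (o - 1)*(o^2 + 4*o) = o*(o - 1)*(o + 4)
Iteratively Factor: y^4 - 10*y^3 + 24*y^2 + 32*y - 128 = (y - 4)*(y^3 - 6*y^2 + 32) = (y - 4)*(y + 2)*(y^2 - 8*y + 16) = (y - 4)^2*(y + 2)*(y - 4)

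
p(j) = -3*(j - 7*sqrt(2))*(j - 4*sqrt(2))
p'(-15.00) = 136.67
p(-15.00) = -1543.04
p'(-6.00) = 82.67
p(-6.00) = -556.01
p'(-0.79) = 51.41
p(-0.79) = -206.74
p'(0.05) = 46.37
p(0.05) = -165.67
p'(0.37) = 44.45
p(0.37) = -151.14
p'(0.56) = 43.31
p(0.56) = -142.81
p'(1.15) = 39.77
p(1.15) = -118.30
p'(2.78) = 29.99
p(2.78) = -61.45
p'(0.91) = 41.21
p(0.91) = -128.02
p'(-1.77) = 57.29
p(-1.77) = -260.00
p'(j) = -6*j + 33*sqrt(2)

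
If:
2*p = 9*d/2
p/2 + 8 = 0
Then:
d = -64/9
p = -16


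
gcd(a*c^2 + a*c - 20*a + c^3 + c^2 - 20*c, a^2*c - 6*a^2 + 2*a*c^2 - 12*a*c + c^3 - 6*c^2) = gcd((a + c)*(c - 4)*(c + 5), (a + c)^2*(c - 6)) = a + c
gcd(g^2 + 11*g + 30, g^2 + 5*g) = g + 5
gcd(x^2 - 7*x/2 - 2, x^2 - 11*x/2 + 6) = x - 4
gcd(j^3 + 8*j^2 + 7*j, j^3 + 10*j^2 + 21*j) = j^2 + 7*j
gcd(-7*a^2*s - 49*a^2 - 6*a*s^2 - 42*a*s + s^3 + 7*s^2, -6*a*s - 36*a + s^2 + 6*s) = 1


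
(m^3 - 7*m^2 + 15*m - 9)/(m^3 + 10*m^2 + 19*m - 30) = (m^2 - 6*m + 9)/(m^2 + 11*m + 30)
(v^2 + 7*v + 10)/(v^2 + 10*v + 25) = (v + 2)/(v + 5)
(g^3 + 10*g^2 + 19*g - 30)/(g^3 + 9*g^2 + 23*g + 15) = (g^2 + 5*g - 6)/(g^2 + 4*g + 3)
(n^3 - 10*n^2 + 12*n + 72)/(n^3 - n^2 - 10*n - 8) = (n^2 - 12*n + 36)/(n^2 - 3*n - 4)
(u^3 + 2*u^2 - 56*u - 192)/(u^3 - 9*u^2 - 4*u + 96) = (u^2 + 10*u + 24)/(u^2 - u - 12)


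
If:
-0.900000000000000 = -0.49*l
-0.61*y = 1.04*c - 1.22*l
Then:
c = 2.15463108320251 - 0.586538461538462*y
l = 1.84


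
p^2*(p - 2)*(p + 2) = p^4 - 4*p^2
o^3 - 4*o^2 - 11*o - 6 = (o - 6)*(o + 1)^2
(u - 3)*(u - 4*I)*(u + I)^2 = u^4 - 3*u^3 - 2*I*u^3 + 7*u^2 + 6*I*u^2 - 21*u + 4*I*u - 12*I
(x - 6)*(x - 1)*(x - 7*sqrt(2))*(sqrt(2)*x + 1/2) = sqrt(2)*x^4 - 27*x^3/2 - 7*sqrt(2)*x^3 + 5*sqrt(2)*x^2/2 + 189*x^2/2 - 81*x + 49*sqrt(2)*x/2 - 21*sqrt(2)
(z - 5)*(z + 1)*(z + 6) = z^3 + 2*z^2 - 29*z - 30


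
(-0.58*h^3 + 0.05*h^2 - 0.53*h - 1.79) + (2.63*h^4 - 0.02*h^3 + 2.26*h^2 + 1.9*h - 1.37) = 2.63*h^4 - 0.6*h^3 + 2.31*h^2 + 1.37*h - 3.16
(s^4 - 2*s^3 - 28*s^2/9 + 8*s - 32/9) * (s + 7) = s^5 + 5*s^4 - 154*s^3/9 - 124*s^2/9 + 472*s/9 - 224/9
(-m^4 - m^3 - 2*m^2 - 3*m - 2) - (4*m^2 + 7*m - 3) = -m^4 - m^3 - 6*m^2 - 10*m + 1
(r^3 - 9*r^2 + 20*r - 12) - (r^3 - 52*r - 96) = -9*r^2 + 72*r + 84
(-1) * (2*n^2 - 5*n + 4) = -2*n^2 + 5*n - 4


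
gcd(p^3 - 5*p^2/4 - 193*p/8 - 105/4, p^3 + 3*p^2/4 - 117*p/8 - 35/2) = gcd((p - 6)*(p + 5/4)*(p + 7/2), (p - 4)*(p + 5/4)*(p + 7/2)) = p^2 + 19*p/4 + 35/8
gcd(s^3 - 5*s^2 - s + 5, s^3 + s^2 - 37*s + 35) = s^2 - 6*s + 5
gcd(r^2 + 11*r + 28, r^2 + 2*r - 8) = r + 4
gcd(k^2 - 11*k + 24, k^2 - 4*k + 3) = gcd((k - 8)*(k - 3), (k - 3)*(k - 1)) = k - 3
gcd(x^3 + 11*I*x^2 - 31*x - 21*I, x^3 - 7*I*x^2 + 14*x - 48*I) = x + 3*I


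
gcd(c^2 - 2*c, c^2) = c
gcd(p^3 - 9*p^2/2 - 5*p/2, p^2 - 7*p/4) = p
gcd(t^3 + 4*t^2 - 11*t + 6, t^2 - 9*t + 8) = t - 1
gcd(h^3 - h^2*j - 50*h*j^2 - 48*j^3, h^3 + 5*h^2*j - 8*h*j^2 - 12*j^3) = h^2 + 7*h*j + 6*j^2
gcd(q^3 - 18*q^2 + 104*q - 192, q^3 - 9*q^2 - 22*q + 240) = q^2 - 14*q + 48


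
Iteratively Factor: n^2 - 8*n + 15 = (n - 3)*(n - 5)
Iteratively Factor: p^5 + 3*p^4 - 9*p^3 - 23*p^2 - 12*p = (p + 1)*(p^4 + 2*p^3 - 11*p^2 - 12*p) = (p - 3)*(p + 1)*(p^3 + 5*p^2 + 4*p) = (p - 3)*(p + 1)^2*(p^2 + 4*p) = (p - 3)*(p + 1)^2*(p + 4)*(p)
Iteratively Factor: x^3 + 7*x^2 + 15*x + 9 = (x + 1)*(x^2 + 6*x + 9) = (x + 1)*(x + 3)*(x + 3)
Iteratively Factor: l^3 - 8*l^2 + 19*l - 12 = (l - 4)*(l^2 - 4*l + 3) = (l - 4)*(l - 3)*(l - 1)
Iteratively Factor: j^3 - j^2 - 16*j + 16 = (j - 4)*(j^2 + 3*j - 4) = (j - 4)*(j - 1)*(j + 4)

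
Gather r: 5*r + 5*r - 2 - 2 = 10*r - 4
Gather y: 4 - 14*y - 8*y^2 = -8*y^2 - 14*y + 4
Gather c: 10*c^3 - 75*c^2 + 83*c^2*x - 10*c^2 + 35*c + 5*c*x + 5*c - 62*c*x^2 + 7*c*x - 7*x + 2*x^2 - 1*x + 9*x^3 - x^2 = 10*c^3 + c^2*(83*x - 85) + c*(-62*x^2 + 12*x + 40) + 9*x^3 + x^2 - 8*x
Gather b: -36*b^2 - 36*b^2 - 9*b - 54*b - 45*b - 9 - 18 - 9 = -72*b^2 - 108*b - 36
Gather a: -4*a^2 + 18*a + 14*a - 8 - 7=-4*a^2 + 32*a - 15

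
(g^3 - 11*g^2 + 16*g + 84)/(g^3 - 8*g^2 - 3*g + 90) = (g^2 - 5*g - 14)/(g^2 - 2*g - 15)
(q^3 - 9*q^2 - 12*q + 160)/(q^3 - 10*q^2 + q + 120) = (q + 4)/(q + 3)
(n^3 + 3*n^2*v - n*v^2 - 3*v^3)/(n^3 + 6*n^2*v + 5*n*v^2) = (n^2 + 2*n*v - 3*v^2)/(n*(n + 5*v))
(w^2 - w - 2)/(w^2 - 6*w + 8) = (w + 1)/(w - 4)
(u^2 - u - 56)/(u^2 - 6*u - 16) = (u + 7)/(u + 2)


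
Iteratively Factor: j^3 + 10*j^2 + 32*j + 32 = (j + 4)*(j^2 + 6*j + 8) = (j + 4)^2*(j + 2)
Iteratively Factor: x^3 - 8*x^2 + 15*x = (x - 5)*(x^2 - 3*x) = x*(x - 5)*(x - 3)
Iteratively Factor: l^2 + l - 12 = (l + 4)*(l - 3)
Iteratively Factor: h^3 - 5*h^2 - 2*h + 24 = (h + 2)*(h^2 - 7*h + 12) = (h - 3)*(h + 2)*(h - 4)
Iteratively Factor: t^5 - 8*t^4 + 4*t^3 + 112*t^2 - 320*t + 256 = (t - 4)*(t^4 - 4*t^3 - 12*t^2 + 64*t - 64) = (t - 4)*(t - 2)*(t^3 - 2*t^2 - 16*t + 32) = (t - 4)^2*(t - 2)*(t^2 + 2*t - 8) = (t - 4)^2*(t - 2)*(t + 4)*(t - 2)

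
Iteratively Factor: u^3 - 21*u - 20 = (u + 4)*(u^2 - 4*u - 5) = (u + 1)*(u + 4)*(u - 5)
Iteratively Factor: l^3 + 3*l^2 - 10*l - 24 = (l + 2)*(l^2 + l - 12) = (l - 3)*(l + 2)*(l + 4)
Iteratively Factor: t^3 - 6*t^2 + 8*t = (t - 2)*(t^2 - 4*t) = (t - 4)*(t - 2)*(t)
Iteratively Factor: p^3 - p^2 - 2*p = (p + 1)*(p^2 - 2*p) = p*(p + 1)*(p - 2)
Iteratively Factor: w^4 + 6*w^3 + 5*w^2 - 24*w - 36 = (w + 2)*(w^3 + 4*w^2 - 3*w - 18) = (w + 2)*(w + 3)*(w^2 + w - 6) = (w + 2)*(w + 3)^2*(w - 2)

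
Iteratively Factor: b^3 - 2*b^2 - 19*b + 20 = (b - 5)*(b^2 + 3*b - 4) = (b - 5)*(b - 1)*(b + 4)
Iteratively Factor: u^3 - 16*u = (u + 4)*(u^2 - 4*u) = u*(u + 4)*(u - 4)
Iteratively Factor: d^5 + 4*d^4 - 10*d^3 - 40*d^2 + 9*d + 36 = (d - 1)*(d^4 + 5*d^3 - 5*d^2 - 45*d - 36) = (d - 1)*(d + 4)*(d^3 + d^2 - 9*d - 9) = (d - 3)*(d - 1)*(d + 4)*(d^2 + 4*d + 3) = (d - 3)*(d - 1)*(d + 3)*(d + 4)*(d + 1)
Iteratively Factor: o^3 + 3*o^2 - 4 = (o - 1)*(o^2 + 4*o + 4) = (o - 1)*(o + 2)*(o + 2)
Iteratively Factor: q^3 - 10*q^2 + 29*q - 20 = (q - 1)*(q^2 - 9*q + 20) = (q - 5)*(q - 1)*(q - 4)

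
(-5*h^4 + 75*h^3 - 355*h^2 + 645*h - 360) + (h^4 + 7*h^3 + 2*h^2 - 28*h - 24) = -4*h^4 + 82*h^3 - 353*h^2 + 617*h - 384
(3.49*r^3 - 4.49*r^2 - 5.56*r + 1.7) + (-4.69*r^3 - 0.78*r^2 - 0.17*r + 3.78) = -1.2*r^3 - 5.27*r^2 - 5.73*r + 5.48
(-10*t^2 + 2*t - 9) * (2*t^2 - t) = -20*t^4 + 14*t^3 - 20*t^2 + 9*t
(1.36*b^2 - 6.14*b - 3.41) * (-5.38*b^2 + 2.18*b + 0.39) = -7.3168*b^4 + 35.998*b^3 + 5.491*b^2 - 9.8284*b - 1.3299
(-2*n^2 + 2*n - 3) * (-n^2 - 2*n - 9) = 2*n^4 + 2*n^3 + 17*n^2 - 12*n + 27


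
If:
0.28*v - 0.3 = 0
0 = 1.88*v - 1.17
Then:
No Solution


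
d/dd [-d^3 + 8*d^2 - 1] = d*(16 - 3*d)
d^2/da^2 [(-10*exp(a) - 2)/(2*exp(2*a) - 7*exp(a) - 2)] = (-40*exp(4*a) - 172*exp(3*a) - 156*exp(2*a) + 10*exp(a) - 12)*exp(a)/(8*exp(6*a) - 84*exp(5*a) + 270*exp(4*a) - 175*exp(3*a) - 270*exp(2*a) - 84*exp(a) - 8)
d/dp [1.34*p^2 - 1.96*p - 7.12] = 2.68*p - 1.96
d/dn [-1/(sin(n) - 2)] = cos(n)/(sin(n) - 2)^2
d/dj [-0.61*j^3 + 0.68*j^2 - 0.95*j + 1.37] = -1.83*j^2 + 1.36*j - 0.95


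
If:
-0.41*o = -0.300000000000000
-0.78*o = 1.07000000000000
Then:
No Solution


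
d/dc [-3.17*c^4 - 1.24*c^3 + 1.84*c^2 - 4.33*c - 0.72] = -12.68*c^3 - 3.72*c^2 + 3.68*c - 4.33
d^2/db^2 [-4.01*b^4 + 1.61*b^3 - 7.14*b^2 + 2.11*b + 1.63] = -48.12*b^2 + 9.66*b - 14.28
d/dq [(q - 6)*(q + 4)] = 2*q - 2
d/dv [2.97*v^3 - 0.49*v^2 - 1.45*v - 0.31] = 8.91*v^2 - 0.98*v - 1.45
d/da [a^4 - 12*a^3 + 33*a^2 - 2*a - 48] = 4*a^3 - 36*a^2 + 66*a - 2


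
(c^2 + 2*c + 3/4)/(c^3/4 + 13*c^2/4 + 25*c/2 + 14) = (4*c^2 + 8*c + 3)/(c^3 + 13*c^2 + 50*c + 56)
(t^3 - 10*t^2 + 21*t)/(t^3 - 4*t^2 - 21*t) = (t - 3)/(t + 3)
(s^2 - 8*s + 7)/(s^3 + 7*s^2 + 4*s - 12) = (s - 7)/(s^2 + 8*s + 12)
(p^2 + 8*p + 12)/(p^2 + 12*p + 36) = (p + 2)/(p + 6)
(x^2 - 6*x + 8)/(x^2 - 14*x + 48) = (x^2 - 6*x + 8)/(x^2 - 14*x + 48)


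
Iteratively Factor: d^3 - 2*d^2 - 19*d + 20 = (d - 5)*(d^2 + 3*d - 4) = (d - 5)*(d - 1)*(d + 4)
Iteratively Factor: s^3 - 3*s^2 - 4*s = (s)*(s^2 - 3*s - 4) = s*(s - 4)*(s + 1)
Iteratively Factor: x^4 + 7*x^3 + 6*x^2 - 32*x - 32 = (x + 4)*(x^3 + 3*x^2 - 6*x - 8) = (x + 4)^2*(x^2 - x - 2) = (x + 1)*(x + 4)^2*(x - 2)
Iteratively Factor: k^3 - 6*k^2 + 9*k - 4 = (k - 1)*(k^2 - 5*k + 4) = (k - 4)*(k - 1)*(k - 1)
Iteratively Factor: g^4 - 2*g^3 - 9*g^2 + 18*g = (g - 3)*(g^3 + g^2 - 6*g) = (g - 3)*(g - 2)*(g^2 + 3*g) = (g - 3)*(g - 2)*(g + 3)*(g)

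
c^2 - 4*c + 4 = (c - 2)^2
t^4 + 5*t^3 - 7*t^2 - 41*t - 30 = (t - 3)*(t + 1)*(t + 2)*(t + 5)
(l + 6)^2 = l^2 + 12*l + 36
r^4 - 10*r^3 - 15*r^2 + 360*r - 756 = (r - 7)*(r - 6)*(r - 3)*(r + 6)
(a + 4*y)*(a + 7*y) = a^2 + 11*a*y + 28*y^2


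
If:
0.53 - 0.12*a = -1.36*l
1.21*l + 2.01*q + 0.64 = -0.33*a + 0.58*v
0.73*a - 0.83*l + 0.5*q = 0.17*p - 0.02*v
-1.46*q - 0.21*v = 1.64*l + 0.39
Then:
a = 3.6586950253566*v - 2.15292406587629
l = 0.322826031649112*v - 0.579669770518496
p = 12.7627688433538*v - 5.2853079358238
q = 0.384012618938584 - 0.506462117742838*v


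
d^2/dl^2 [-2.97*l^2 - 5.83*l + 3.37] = -5.94000000000000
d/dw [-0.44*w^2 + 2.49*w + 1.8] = 2.49 - 0.88*w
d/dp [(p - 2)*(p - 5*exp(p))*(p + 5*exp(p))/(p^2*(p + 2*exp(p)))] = 2*(-p^4*exp(p) - 25*p^3*exp(2*p) + 3*p^3*exp(p) + p^3 - 25*p^2*exp(3*p) + 75*p^2*exp(2*p) + 75*p*exp(3*p) - 75*p*exp(2*p) - 100*exp(3*p))/(p^3*(p^2 + 4*p*exp(p) + 4*exp(2*p)))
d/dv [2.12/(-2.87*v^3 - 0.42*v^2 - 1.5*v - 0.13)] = (18.2532*v^2 + 1.7808*v + 3.18)/(2.87*v^3 + 0.42*v^2 + 1.5*v + 0.13)^2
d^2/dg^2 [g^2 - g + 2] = 2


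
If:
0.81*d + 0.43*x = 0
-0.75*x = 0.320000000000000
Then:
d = 0.23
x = -0.43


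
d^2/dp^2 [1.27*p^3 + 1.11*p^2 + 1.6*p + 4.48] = 7.62*p + 2.22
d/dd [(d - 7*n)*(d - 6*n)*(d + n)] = 3*d^2 - 24*d*n + 29*n^2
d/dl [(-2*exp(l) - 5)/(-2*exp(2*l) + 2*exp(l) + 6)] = (-(2*exp(l) - 1)*(2*exp(l) + 5)/2 + exp(2*l) - exp(l) - 3)*exp(l)/(-exp(2*l) + exp(l) + 3)^2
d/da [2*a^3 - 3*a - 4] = 6*a^2 - 3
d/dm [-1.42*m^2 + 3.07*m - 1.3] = 3.07 - 2.84*m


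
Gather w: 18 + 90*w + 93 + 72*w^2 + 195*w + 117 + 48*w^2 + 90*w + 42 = 120*w^2 + 375*w + 270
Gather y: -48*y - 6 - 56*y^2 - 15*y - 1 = -56*y^2 - 63*y - 7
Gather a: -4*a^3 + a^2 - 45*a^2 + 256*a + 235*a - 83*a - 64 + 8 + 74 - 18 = -4*a^3 - 44*a^2 + 408*a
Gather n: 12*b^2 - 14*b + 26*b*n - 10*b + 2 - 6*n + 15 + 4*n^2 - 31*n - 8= 12*b^2 - 24*b + 4*n^2 + n*(26*b - 37) + 9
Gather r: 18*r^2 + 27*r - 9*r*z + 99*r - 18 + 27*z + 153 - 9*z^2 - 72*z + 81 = 18*r^2 + r*(126 - 9*z) - 9*z^2 - 45*z + 216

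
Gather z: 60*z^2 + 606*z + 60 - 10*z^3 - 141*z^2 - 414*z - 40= -10*z^3 - 81*z^2 + 192*z + 20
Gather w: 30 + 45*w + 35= 45*w + 65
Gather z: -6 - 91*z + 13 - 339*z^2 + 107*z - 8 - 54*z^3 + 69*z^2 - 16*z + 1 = -54*z^3 - 270*z^2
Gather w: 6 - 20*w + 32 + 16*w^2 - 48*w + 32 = 16*w^2 - 68*w + 70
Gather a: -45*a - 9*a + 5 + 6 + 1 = 12 - 54*a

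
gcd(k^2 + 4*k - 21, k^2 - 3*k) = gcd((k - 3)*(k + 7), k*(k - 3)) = k - 3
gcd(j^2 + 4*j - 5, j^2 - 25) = j + 5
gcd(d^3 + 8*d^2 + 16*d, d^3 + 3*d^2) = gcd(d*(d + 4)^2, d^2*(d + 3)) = d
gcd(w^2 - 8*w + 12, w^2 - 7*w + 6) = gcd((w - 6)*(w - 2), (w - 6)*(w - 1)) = w - 6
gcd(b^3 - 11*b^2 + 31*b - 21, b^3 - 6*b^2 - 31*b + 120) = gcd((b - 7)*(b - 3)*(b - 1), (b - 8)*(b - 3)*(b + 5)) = b - 3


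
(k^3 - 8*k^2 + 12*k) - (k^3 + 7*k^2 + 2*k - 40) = -15*k^2 + 10*k + 40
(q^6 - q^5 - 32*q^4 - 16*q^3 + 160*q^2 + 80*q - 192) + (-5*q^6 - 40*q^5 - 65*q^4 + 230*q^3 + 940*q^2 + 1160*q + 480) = -4*q^6 - 41*q^5 - 97*q^4 + 214*q^3 + 1100*q^2 + 1240*q + 288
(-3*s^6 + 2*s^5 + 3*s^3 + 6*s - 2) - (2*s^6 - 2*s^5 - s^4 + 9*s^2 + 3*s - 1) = -5*s^6 + 4*s^5 + s^4 + 3*s^3 - 9*s^2 + 3*s - 1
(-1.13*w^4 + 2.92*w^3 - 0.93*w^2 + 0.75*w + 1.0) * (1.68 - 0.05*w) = 0.0565*w^5 - 2.0444*w^4 + 4.9521*w^3 - 1.5999*w^2 + 1.21*w + 1.68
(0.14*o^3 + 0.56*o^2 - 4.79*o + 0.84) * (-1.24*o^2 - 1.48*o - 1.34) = -0.1736*o^5 - 0.9016*o^4 + 4.9232*o^3 + 5.2972*o^2 + 5.1754*o - 1.1256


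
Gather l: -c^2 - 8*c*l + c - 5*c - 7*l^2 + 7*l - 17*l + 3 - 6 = -c^2 - 4*c - 7*l^2 + l*(-8*c - 10) - 3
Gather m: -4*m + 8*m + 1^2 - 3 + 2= 4*m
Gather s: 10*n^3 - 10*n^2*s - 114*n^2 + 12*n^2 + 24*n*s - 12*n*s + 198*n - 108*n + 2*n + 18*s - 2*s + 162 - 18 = 10*n^3 - 102*n^2 + 92*n + s*(-10*n^2 + 12*n + 16) + 144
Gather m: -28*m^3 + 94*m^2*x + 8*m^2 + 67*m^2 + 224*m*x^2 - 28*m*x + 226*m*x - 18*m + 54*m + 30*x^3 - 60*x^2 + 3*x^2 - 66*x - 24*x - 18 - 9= -28*m^3 + m^2*(94*x + 75) + m*(224*x^2 + 198*x + 36) + 30*x^3 - 57*x^2 - 90*x - 27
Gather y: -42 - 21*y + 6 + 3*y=-18*y - 36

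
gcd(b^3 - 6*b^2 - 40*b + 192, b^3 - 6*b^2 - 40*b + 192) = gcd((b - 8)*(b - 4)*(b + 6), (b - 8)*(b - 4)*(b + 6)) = b^3 - 6*b^2 - 40*b + 192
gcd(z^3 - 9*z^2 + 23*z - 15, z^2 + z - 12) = z - 3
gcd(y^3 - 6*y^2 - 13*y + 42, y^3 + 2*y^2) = 1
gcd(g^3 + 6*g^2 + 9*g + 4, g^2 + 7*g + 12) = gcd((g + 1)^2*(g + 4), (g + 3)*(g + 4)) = g + 4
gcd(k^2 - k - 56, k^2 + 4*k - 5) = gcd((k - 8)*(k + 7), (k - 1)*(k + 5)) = 1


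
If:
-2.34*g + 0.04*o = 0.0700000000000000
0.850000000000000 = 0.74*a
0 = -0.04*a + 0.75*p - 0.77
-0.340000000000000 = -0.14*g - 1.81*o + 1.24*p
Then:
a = 1.15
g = -0.01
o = 0.93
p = 1.09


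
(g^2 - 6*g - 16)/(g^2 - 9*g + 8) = (g + 2)/(g - 1)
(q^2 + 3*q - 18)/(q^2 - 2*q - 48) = (q - 3)/(q - 8)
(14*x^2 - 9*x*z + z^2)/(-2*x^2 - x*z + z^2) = (-7*x + z)/(x + z)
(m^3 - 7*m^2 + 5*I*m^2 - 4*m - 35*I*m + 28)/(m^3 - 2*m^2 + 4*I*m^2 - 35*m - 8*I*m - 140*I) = (m + I)/(m + 5)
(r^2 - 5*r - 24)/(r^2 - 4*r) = (r^2 - 5*r - 24)/(r*(r - 4))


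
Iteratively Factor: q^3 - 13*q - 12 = (q + 1)*(q^2 - q - 12) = (q + 1)*(q + 3)*(q - 4)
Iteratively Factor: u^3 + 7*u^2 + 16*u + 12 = (u + 2)*(u^2 + 5*u + 6) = (u + 2)*(u + 3)*(u + 2)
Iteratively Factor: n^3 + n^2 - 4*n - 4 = (n + 2)*(n^2 - n - 2) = (n + 1)*(n + 2)*(n - 2)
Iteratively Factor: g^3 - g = (g - 1)*(g^2 + g) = (g - 1)*(g + 1)*(g)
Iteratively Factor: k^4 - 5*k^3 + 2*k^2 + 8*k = (k - 4)*(k^3 - k^2 - 2*k) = k*(k - 4)*(k^2 - k - 2) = k*(k - 4)*(k + 1)*(k - 2)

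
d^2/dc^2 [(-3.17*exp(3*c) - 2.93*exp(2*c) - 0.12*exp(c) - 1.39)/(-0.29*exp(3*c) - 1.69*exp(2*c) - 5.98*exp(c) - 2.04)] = (8.88178419700125e-16*exp(8*c) - 1.307204*exp(7*c) - 14.331444*exp(6*c) + 49.9729050000001*exp(5*c) + 430.158391*exp(4*c) + 508.323556*exp(3*c) + 258.221082*exp(2*c) + 77.848348*exp(c) - 16.457496)*exp(c)/(0.024389*exp(9*c) + 0.426387*exp(8*c) + 3.993561*exp(7*c) + 22.926289*exp(6*c) + 88.348806*exp(5*c) + 220.011168*exp(4*c) + 341.167672*exp(3*c) + 239.95296*exp(2*c) + 74.659104*exp(c) + 8.489664)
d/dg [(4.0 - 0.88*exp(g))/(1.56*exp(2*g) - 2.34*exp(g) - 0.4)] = (1.3728*exp(2*g) - 12.48*exp(g) + 9.712)*exp(g)/(2.4336*exp(4*g) - 7.3008*exp(3*g) + 4.2276*exp(2*g) + 1.872*exp(g) + 0.16)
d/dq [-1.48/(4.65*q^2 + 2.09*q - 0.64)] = (13.764*q + 3.0932)/(4.65*q^2 + 2.09*q - 0.64)^2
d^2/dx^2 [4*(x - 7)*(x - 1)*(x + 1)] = 24*x - 56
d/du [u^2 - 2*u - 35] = 2*u - 2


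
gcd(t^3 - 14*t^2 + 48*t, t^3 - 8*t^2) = t^2 - 8*t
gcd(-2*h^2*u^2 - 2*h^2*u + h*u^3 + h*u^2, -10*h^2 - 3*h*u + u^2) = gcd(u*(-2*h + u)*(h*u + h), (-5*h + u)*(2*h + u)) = 1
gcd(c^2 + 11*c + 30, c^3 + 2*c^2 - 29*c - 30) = c + 6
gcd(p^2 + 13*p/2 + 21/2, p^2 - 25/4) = 1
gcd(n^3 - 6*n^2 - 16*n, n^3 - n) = n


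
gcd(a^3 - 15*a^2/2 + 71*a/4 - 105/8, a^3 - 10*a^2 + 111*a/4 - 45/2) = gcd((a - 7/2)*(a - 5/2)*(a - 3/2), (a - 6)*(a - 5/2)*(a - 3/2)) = a^2 - 4*a + 15/4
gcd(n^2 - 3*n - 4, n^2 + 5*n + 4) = n + 1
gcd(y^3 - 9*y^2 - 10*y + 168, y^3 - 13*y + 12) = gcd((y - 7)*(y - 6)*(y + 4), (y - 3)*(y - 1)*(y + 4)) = y + 4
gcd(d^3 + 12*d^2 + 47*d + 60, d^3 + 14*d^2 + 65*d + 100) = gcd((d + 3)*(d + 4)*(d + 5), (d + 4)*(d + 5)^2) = d^2 + 9*d + 20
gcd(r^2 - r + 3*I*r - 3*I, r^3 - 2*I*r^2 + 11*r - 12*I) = r + 3*I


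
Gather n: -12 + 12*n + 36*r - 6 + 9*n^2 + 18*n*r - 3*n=9*n^2 + n*(18*r + 9) + 36*r - 18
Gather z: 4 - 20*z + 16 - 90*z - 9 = 11 - 110*z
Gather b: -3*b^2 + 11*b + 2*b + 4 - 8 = -3*b^2 + 13*b - 4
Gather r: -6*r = -6*r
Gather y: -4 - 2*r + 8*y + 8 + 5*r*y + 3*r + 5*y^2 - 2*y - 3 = r + 5*y^2 + y*(5*r + 6) + 1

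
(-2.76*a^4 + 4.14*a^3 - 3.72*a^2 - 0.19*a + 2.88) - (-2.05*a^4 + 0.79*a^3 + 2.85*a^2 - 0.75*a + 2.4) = -0.71*a^4 + 3.35*a^3 - 6.57*a^2 + 0.56*a + 0.48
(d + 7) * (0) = 0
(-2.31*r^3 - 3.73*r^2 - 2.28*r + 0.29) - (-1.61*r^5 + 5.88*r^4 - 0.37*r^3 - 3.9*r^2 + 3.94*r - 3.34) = 1.61*r^5 - 5.88*r^4 - 1.94*r^3 + 0.17*r^2 - 6.22*r + 3.63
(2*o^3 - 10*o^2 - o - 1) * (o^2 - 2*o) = 2*o^5 - 14*o^4 + 19*o^3 + o^2 + 2*o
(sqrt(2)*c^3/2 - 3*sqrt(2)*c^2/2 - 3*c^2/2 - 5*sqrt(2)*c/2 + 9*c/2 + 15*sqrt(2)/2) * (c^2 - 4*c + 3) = sqrt(2)*c^5/2 - 7*sqrt(2)*c^4/2 - 3*c^4/2 + 5*sqrt(2)*c^3 + 21*c^3/2 - 45*c^2/2 + 13*sqrt(2)*c^2 - 75*sqrt(2)*c/2 + 27*c/2 + 45*sqrt(2)/2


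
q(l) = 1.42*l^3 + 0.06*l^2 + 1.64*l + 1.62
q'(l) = 4.26*l^2 + 0.12*l + 1.64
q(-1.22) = -2.87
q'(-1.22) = 7.83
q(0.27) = 2.10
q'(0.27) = 1.98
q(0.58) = 2.87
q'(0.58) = 3.14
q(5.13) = 203.32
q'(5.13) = 114.37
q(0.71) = 3.32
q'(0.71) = 3.87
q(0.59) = 2.90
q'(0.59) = 3.19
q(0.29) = 2.14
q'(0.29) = 2.03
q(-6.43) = -383.95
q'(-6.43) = 177.00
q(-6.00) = -312.78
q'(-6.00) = 154.28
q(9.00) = 1056.42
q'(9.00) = 347.78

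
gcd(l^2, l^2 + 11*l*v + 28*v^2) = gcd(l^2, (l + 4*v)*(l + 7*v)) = 1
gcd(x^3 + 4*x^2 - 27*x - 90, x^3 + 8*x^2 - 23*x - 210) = x^2 + x - 30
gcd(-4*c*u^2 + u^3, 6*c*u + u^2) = u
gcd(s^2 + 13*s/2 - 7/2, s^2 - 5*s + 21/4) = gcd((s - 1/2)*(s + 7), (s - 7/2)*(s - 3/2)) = 1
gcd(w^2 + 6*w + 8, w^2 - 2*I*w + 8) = 1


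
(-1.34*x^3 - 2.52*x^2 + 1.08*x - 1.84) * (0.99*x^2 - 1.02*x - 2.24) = -1.3266*x^5 - 1.128*x^4 + 6.6412*x^3 + 2.7216*x^2 - 0.5424*x + 4.1216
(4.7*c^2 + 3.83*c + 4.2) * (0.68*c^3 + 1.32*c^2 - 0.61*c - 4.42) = 3.196*c^5 + 8.8084*c^4 + 5.0446*c^3 - 17.5663*c^2 - 19.4906*c - 18.564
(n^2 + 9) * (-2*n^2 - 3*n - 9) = -2*n^4 - 3*n^3 - 27*n^2 - 27*n - 81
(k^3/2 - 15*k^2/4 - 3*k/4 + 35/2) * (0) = 0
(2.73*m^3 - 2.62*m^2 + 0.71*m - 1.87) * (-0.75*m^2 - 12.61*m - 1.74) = -2.0475*m^5 - 32.4603*m^4 + 27.7555*m^3 - 2.9918*m^2 + 22.3453*m + 3.2538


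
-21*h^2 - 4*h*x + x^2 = (-7*h + x)*(3*h + x)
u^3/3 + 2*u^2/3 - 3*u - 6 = (u/3 + 1)*(u - 3)*(u + 2)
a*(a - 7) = a^2 - 7*a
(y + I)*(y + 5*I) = y^2 + 6*I*y - 5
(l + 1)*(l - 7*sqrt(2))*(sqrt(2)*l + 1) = sqrt(2)*l^3 - 13*l^2 + sqrt(2)*l^2 - 13*l - 7*sqrt(2)*l - 7*sqrt(2)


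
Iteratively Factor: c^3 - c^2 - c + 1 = (c - 1)*(c^2 - 1) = (c - 1)*(c + 1)*(c - 1)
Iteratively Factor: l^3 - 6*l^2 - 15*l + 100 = (l - 5)*(l^2 - l - 20) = (l - 5)*(l + 4)*(l - 5)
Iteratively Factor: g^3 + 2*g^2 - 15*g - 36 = (g - 4)*(g^2 + 6*g + 9) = (g - 4)*(g + 3)*(g + 3)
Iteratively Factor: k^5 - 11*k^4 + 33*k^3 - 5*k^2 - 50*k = (k + 1)*(k^4 - 12*k^3 + 45*k^2 - 50*k) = (k - 5)*(k + 1)*(k^3 - 7*k^2 + 10*k) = (k - 5)*(k - 2)*(k + 1)*(k^2 - 5*k) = k*(k - 5)*(k - 2)*(k + 1)*(k - 5)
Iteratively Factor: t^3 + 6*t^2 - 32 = (t + 4)*(t^2 + 2*t - 8) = (t - 2)*(t + 4)*(t + 4)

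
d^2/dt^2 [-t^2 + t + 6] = -2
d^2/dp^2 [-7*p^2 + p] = -14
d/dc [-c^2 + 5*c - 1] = 5 - 2*c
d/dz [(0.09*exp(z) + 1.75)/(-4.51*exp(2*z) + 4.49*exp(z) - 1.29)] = (0.4059*exp(2*z) + 15.785*exp(z) - 7.9736)*exp(z)/(20.3401*exp(4*z) - 40.4998*exp(3*z) + 31.7959*exp(2*z) - 11.5842*exp(z) + 1.6641)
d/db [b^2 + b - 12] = 2*b + 1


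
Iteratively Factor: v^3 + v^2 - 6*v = (v)*(v^2 + v - 6) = v*(v + 3)*(v - 2)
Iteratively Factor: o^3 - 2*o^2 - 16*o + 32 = (o + 4)*(o^2 - 6*o + 8) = (o - 4)*(o + 4)*(o - 2)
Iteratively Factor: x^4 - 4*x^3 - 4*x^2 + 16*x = (x)*(x^3 - 4*x^2 - 4*x + 16) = x*(x - 4)*(x^2 - 4) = x*(x - 4)*(x + 2)*(x - 2)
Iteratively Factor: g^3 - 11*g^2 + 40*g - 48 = (g - 4)*(g^2 - 7*g + 12) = (g - 4)^2*(g - 3)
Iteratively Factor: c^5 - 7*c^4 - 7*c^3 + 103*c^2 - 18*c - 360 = (c - 3)*(c^4 - 4*c^3 - 19*c^2 + 46*c + 120) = (c - 5)*(c - 3)*(c^3 + c^2 - 14*c - 24) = (c - 5)*(c - 3)*(c + 3)*(c^2 - 2*c - 8) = (c - 5)*(c - 3)*(c + 2)*(c + 3)*(c - 4)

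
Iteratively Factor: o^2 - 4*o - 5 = (o - 5)*(o + 1)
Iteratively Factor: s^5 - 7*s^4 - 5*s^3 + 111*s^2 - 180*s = (s + 4)*(s^4 - 11*s^3 + 39*s^2 - 45*s) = s*(s + 4)*(s^3 - 11*s^2 + 39*s - 45) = s*(s - 3)*(s + 4)*(s^2 - 8*s + 15) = s*(s - 5)*(s - 3)*(s + 4)*(s - 3)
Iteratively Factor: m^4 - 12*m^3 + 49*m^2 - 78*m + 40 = (m - 2)*(m^3 - 10*m^2 + 29*m - 20) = (m - 4)*(m - 2)*(m^2 - 6*m + 5) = (m - 4)*(m - 2)*(m - 1)*(m - 5)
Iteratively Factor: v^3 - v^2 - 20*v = (v - 5)*(v^2 + 4*v) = (v - 5)*(v + 4)*(v)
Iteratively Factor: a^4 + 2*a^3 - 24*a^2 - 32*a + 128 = (a + 4)*(a^3 - 2*a^2 - 16*a + 32) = (a - 4)*(a + 4)*(a^2 + 2*a - 8) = (a - 4)*(a + 4)^2*(a - 2)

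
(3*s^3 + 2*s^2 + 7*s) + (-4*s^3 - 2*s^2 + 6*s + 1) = -s^3 + 13*s + 1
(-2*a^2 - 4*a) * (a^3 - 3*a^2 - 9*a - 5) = -2*a^5 + 2*a^4 + 30*a^3 + 46*a^2 + 20*a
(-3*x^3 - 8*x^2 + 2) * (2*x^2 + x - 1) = -6*x^5 - 19*x^4 - 5*x^3 + 12*x^2 + 2*x - 2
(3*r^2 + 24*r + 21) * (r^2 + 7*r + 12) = 3*r^4 + 45*r^3 + 225*r^2 + 435*r + 252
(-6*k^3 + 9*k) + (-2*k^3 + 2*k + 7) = -8*k^3 + 11*k + 7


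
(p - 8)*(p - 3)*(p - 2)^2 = p^4 - 15*p^3 + 72*p^2 - 140*p + 96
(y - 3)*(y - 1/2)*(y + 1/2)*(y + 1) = y^4 - 2*y^3 - 13*y^2/4 + y/2 + 3/4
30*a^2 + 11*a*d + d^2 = (5*a + d)*(6*a + d)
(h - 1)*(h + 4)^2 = h^3 + 7*h^2 + 8*h - 16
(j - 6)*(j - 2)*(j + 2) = j^3 - 6*j^2 - 4*j + 24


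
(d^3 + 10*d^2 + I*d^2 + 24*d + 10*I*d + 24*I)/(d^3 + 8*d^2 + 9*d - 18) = (d^2 + d*(4 + I) + 4*I)/(d^2 + 2*d - 3)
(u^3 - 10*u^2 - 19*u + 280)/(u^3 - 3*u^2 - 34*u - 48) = (u^2 - 2*u - 35)/(u^2 + 5*u + 6)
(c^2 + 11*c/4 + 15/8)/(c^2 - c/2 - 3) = (c + 5/4)/(c - 2)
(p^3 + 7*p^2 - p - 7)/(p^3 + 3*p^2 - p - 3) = (p + 7)/(p + 3)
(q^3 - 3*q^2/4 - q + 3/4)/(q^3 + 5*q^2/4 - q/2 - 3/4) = (q - 1)/(q + 1)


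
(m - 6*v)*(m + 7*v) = m^2 + m*v - 42*v^2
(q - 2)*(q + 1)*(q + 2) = q^3 + q^2 - 4*q - 4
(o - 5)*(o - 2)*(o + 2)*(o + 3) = o^4 - 2*o^3 - 19*o^2 + 8*o + 60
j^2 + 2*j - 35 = (j - 5)*(j + 7)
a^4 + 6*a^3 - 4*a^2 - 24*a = a*(a - 2)*(a + 2)*(a + 6)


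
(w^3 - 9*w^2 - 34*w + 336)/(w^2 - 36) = (w^2 - 15*w + 56)/(w - 6)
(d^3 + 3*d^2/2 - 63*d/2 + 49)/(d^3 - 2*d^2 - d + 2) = (2*d^2 + 7*d - 49)/(2*(d^2 - 1))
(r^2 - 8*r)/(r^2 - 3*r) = (r - 8)/(r - 3)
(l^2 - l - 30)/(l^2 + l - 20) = (l - 6)/(l - 4)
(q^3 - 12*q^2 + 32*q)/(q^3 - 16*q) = (q - 8)/(q + 4)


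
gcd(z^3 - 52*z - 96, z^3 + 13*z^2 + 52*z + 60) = z^2 + 8*z + 12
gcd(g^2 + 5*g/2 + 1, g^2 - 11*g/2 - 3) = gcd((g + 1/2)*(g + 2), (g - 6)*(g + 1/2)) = g + 1/2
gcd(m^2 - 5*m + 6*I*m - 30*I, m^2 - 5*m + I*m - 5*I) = m - 5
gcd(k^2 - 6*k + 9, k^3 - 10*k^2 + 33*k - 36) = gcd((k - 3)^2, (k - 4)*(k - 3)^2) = k^2 - 6*k + 9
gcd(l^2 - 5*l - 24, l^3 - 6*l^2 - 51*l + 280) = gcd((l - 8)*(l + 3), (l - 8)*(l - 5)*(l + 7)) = l - 8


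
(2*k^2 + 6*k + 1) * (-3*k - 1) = -6*k^3 - 20*k^2 - 9*k - 1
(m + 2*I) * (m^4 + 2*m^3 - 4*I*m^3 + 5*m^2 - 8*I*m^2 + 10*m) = m^5 + 2*m^4 - 2*I*m^4 + 13*m^3 - 4*I*m^3 + 26*m^2 + 10*I*m^2 + 20*I*m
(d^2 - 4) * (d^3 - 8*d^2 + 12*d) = d^5 - 8*d^4 + 8*d^3 + 32*d^2 - 48*d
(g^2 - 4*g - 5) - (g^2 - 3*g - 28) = 23 - g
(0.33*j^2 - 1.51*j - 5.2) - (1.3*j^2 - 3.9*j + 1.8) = -0.97*j^2 + 2.39*j - 7.0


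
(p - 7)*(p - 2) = p^2 - 9*p + 14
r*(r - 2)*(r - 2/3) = r^3 - 8*r^2/3 + 4*r/3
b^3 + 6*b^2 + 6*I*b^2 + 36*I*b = b*(b + 6)*(b + 6*I)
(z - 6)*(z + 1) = z^2 - 5*z - 6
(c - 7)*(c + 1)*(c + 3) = c^3 - 3*c^2 - 25*c - 21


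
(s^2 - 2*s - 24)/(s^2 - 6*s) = (s + 4)/s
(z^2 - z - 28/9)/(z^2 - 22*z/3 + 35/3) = (z + 4/3)/(z - 5)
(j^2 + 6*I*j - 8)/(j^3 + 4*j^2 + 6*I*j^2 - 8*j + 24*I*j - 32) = 1/(j + 4)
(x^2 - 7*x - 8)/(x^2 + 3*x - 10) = (x^2 - 7*x - 8)/(x^2 + 3*x - 10)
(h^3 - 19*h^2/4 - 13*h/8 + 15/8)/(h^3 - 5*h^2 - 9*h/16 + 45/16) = 2*(2*h - 1)/(4*h - 3)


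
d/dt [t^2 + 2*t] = 2*t + 2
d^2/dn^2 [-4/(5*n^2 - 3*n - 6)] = 8*(-25*n^2 + 15*n + (10*n - 3)^2 + 30)/(-5*n^2 + 3*n + 6)^3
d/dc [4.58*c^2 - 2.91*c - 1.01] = 9.16*c - 2.91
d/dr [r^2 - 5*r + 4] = 2*r - 5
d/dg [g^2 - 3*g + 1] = 2*g - 3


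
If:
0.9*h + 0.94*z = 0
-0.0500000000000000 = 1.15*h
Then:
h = -0.04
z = 0.04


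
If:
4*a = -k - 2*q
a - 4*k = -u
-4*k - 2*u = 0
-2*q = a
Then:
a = 0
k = 0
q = 0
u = 0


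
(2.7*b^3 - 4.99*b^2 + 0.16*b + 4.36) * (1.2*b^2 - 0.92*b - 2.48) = 3.24*b^5 - 8.472*b^4 - 1.9132*b^3 + 17.46*b^2 - 4.408*b - 10.8128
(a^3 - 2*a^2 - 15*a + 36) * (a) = a^4 - 2*a^3 - 15*a^2 + 36*a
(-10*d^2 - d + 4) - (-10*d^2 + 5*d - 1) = 5 - 6*d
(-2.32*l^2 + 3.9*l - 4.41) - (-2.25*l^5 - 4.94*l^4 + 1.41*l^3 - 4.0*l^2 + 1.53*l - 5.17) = 2.25*l^5 + 4.94*l^4 - 1.41*l^3 + 1.68*l^2 + 2.37*l + 0.76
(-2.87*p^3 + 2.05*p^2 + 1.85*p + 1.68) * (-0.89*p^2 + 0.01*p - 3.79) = 2.5543*p^5 - 1.8532*p^4 + 9.2513*p^3 - 9.2462*p^2 - 6.9947*p - 6.3672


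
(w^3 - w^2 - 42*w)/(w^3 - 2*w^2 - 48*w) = (w - 7)/(w - 8)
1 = 1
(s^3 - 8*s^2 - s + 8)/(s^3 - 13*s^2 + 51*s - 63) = (s^3 - 8*s^2 - s + 8)/(s^3 - 13*s^2 + 51*s - 63)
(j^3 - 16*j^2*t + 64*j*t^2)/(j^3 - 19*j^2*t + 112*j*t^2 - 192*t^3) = j/(j - 3*t)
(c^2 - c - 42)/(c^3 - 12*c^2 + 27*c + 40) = (c^2 - c - 42)/(c^3 - 12*c^2 + 27*c + 40)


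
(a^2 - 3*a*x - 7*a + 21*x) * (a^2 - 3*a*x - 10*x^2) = a^4 - 6*a^3*x - 7*a^3 - a^2*x^2 + 42*a^2*x + 30*a*x^3 + 7*a*x^2 - 210*x^3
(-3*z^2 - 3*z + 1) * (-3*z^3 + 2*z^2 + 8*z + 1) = 9*z^5 + 3*z^4 - 33*z^3 - 25*z^2 + 5*z + 1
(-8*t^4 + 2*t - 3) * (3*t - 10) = -24*t^5 + 80*t^4 + 6*t^2 - 29*t + 30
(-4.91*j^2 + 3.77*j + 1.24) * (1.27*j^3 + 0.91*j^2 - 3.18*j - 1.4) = -6.2357*j^5 + 0.3198*j^4 + 20.6193*j^3 - 3.9862*j^2 - 9.2212*j - 1.736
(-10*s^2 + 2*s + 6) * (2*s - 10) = -20*s^3 + 104*s^2 - 8*s - 60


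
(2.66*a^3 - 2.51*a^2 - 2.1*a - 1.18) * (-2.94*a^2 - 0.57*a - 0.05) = -7.8204*a^5 + 5.8632*a^4 + 7.4717*a^3 + 4.7917*a^2 + 0.7776*a + 0.059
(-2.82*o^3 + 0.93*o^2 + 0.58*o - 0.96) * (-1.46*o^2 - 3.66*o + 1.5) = 4.1172*o^5 + 8.9634*o^4 - 8.4806*o^3 + 0.6738*o^2 + 4.3836*o - 1.44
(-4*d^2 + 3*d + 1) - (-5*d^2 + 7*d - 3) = d^2 - 4*d + 4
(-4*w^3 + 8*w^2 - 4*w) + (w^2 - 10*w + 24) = -4*w^3 + 9*w^2 - 14*w + 24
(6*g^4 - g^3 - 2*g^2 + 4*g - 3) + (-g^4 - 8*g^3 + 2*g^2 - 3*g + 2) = 5*g^4 - 9*g^3 + g - 1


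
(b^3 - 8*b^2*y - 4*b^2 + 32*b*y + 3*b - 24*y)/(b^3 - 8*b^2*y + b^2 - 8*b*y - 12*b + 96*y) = (b - 1)/(b + 4)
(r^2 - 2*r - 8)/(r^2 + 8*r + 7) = (r^2 - 2*r - 8)/(r^2 + 8*r + 7)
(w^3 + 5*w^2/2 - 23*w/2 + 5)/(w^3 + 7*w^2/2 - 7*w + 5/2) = (w - 2)/(w - 1)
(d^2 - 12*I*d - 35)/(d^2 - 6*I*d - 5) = (d - 7*I)/(d - I)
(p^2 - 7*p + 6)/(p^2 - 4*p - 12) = (p - 1)/(p + 2)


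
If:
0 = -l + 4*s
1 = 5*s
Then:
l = 4/5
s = 1/5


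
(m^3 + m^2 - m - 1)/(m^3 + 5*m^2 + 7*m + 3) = (m - 1)/(m + 3)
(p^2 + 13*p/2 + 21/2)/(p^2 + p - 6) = (p + 7/2)/(p - 2)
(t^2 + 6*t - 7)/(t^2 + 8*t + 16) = (t^2 + 6*t - 7)/(t^2 + 8*t + 16)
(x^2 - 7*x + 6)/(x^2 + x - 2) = (x - 6)/(x + 2)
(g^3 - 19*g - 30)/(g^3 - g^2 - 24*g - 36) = (g - 5)/(g - 6)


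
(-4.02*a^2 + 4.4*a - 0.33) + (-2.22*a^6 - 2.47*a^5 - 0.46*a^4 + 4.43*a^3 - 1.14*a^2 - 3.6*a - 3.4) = -2.22*a^6 - 2.47*a^5 - 0.46*a^4 + 4.43*a^3 - 5.16*a^2 + 0.8*a - 3.73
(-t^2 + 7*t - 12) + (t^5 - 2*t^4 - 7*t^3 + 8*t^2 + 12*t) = t^5 - 2*t^4 - 7*t^3 + 7*t^2 + 19*t - 12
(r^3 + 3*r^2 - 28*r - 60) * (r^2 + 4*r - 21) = r^5 + 7*r^4 - 37*r^3 - 235*r^2 + 348*r + 1260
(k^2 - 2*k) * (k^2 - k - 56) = k^4 - 3*k^3 - 54*k^2 + 112*k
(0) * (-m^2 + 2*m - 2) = 0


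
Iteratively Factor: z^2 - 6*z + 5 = (z - 5)*(z - 1)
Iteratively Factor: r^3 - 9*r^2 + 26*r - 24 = (r - 3)*(r^2 - 6*r + 8) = (r - 4)*(r - 3)*(r - 2)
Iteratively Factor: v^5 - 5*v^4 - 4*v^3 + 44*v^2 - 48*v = (v - 2)*(v^4 - 3*v^3 - 10*v^2 + 24*v) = (v - 4)*(v - 2)*(v^3 + v^2 - 6*v) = (v - 4)*(v - 2)*(v + 3)*(v^2 - 2*v) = (v - 4)*(v - 2)^2*(v + 3)*(v)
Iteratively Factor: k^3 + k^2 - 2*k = (k)*(k^2 + k - 2) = k*(k - 1)*(k + 2)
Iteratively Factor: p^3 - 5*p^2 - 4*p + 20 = (p - 2)*(p^2 - 3*p - 10) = (p - 2)*(p + 2)*(p - 5)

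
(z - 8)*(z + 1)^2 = z^3 - 6*z^2 - 15*z - 8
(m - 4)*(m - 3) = m^2 - 7*m + 12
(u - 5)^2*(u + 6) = u^3 - 4*u^2 - 35*u + 150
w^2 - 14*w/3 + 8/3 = (w - 4)*(w - 2/3)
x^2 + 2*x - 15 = (x - 3)*(x + 5)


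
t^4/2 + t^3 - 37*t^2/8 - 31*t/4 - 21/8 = (t/2 + 1/4)*(t - 3)*(t + 1)*(t + 7/2)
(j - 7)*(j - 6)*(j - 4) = j^3 - 17*j^2 + 94*j - 168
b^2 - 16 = (b - 4)*(b + 4)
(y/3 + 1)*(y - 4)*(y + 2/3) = y^3/3 - y^2/9 - 38*y/9 - 8/3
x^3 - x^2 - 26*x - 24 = (x - 6)*(x + 1)*(x + 4)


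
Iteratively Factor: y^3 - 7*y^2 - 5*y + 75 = (y - 5)*(y^2 - 2*y - 15) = (y - 5)^2*(y + 3)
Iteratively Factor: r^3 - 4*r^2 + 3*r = (r)*(r^2 - 4*r + 3) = r*(r - 1)*(r - 3)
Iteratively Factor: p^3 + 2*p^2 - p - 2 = (p - 1)*(p^2 + 3*p + 2) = (p - 1)*(p + 2)*(p + 1)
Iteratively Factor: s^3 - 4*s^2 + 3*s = (s)*(s^2 - 4*s + 3) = s*(s - 1)*(s - 3)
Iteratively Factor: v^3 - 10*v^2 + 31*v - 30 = (v - 5)*(v^2 - 5*v + 6) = (v - 5)*(v - 3)*(v - 2)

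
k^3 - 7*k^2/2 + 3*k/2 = k*(k - 3)*(k - 1/2)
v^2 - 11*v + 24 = (v - 8)*(v - 3)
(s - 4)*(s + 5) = s^2 + s - 20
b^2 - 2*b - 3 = (b - 3)*(b + 1)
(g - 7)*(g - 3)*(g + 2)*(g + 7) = g^4 - g^3 - 55*g^2 + 49*g + 294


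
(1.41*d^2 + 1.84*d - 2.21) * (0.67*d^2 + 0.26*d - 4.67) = 0.9447*d^4 + 1.5994*d^3 - 7.587*d^2 - 9.1674*d + 10.3207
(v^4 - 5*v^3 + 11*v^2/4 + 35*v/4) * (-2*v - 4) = -2*v^5 + 6*v^4 + 29*v^3/2 - 57*v^2/2 - 35*v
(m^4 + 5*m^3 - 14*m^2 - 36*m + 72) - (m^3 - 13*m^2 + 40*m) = m^4 + 4*m^3 - m^2 - 76*m + 72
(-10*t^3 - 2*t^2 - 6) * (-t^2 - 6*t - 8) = 10*t^5 + 62*t^4 + 92*t^3 + 22*t^2 + 36*t + 48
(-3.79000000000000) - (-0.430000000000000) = -3.36000000000000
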